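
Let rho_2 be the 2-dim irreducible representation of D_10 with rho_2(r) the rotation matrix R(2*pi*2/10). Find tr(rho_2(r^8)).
chi_{rho_2}(r^8) = 2*cos(2*pi*2*8/10) = -sqrt(5)/2 - 1/2

Details: rho_2(r^8) is rotation by angle 2*pi*2*8/10, whose trace is 2*cos(2*pi*2*8/10) = -sqrt(5)/2 - 1/2.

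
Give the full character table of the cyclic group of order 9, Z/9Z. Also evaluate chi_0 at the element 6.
Character table of Z/9Z (irreps indexed chi_0,...,chi_8 with chi_k(m) = zeta_9^(k*m), zeta_9 = exp(2*pi*i/9)):
  irrep \ class  {0} (size 1)  {1} (size 1)    {2} (size 1)    {3} (size 1)    {4} (size 1)    {5} (size 1)    {6} (size 1)    {7} (size 1)    {8} (size 1)  
  chi_0          1             1               1               1               1               1               1               1               1             
  chi_1          1             exp(2*I*pi/9)   exp(4*I*pi/9)   exp(2*I*pi/3)   exp(8*I*pi/9)   exp(-8*I*pi/9)  exp(-2*I*pi/3)  exp(-4*I*pi/9)  exp(-2*I*pi/9)
  chi_2          1             exp(4*I*pi/9)   exp(8*I*pi/9)   exp(-2*I*pi/3)  exp(-2*I*pi/9)  exp(2*I*pi/9)   exp(2*I*pi/3)   exp(-8*I*pi/9)  exp(-4*I*pi/9)
  chi_3          1             exp(2*I*pi/3)   exp(-2*I*pi/3)  1               exp(2*I*pi/3)   exp(-2*I*pi/3)  1               exp(2*I*pi/3)   exp(-2*I*pi/3)
  chi_4          1             exp(8*I*pi/9)   exp(-2*I*pi/9)  exp(2*I*pi/3)   exp(-4*I*pi/9)  exp(4*I*pi/9)   exp(-2*I*pi/3)  exp(2*I*pi/9)   exp(-8*I*pi/9)
  chi_5          1             exp(-8*I*pi/9)  exp(2*I*pi/9)   exp(-2*I*pi/3)  exp(4*I*pi/9)   exp(-4*I*pi/9)  exp(2*I*pi/3)   exp(-2*I*pi/9)  exp(8*I*pi/9) 
  chi_6          1             exp(-2*I*pi/3)  exp(2*I*pi/3)   1               exp(-2*I*pi/3)  exp(2*I*pi/3)   1               exp(-2*I*pi/3)  exp(2*I*pi/3) 
  chi_7          1             exp(-4*I*pi/9)  exp(-8*I*pi/9)  exp(2*I*pi/3)   exp(2*I*pi/9)   exp(-2*I*pi/9)  exp(-2*I*pi/3)  exp(8*I*pi/9)   exp(4*I*pi/9) 
  chi_8          1             exp(-2*I*pi/9)  exp(-4*I*pi/9)  exp(-2*I*pi/3)  exp(-8*I*pi/9)  exp(8*I*pi/9)   exp(2*I*pi/3)   exp(4*I*pi/9)   exp(2*I*pi/9) 

Spot check: chi_0(6) = zeta_9^(0*6) = zeta_9^0 = 1.

Derivation: Z/9Z is abelian, so all 9 irreducible complex representations are 1-dimensional. They are given by chi_k(m) = zeta_9^(k*m) for k = 0,...,8. Row orthogonality: sum_m chi_k(m) conj(chi_l(m)) = 9 * [k = l].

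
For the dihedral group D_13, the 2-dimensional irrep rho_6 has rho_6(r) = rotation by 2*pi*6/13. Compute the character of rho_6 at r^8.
chi_{rho_6}(r^8) = 2*cos(2*pi*6*8/13) = -2*cos(5*pi/13)

Justification: rho_6(r^8) is rotation by angle 2*pi*6*8/13, whose trace is 2*cos(2*pi*6*8/13) = -2*cos(5*pi/13).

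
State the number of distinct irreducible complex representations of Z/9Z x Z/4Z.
36

Argument: The number of irreducible complex representations of a finite group equals its number of conjugacy classes. Z/9Z x Z/4Z is abelian of order 36, so every element is its own conjugacy class: 36 classes, so Z/9Z x Z/4Z (order 36) has exactly 36 irreducible complex representations.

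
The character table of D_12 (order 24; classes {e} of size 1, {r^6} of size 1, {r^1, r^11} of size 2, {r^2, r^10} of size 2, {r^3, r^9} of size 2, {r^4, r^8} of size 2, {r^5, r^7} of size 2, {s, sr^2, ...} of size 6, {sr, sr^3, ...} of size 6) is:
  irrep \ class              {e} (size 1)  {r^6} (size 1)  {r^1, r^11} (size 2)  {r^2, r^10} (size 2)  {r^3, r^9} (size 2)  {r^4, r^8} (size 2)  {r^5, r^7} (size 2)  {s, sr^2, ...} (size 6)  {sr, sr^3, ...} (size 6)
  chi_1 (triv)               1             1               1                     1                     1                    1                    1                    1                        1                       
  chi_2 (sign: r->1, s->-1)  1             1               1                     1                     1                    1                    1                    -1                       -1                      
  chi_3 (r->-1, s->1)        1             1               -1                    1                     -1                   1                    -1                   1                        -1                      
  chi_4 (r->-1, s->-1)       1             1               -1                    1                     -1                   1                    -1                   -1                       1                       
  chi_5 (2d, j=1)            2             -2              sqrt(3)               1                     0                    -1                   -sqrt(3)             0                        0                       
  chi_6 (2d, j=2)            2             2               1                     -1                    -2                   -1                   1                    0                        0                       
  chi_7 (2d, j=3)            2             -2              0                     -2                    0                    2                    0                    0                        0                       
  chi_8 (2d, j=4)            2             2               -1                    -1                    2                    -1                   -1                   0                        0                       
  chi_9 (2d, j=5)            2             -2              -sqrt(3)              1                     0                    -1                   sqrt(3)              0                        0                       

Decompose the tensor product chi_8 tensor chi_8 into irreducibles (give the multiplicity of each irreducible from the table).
chi_8 tensor chi_8 = chi_1 + chi_2 + chi_8 (all other irreducibles have multiplicity 0).

Why: The character of a tensor product is the pointwise product (chi_8 * chi_8)(C) = chi_8(C) * chi_8(C):
  {e}: (2)*(2), {r^6}: (2)*(2), {r^1, r^11}: (-1)*(-1), {r^2, r^10}: (-1)*(-1), {r^3, r^9}: (2)*(2), {r^4, r^8}: (-1)*(-1), {r^5, r^7}: (-1)*(-1), {s, sr^2, ...}: (0)*(0), {sr, sr^3, ...}: (0)*(0)
so (chi_8 * chi_8) takes values
  {e} -> 4, {r^6} -> 4, {r^1, r^11} -> 1, {r^2, r^10} -> 1, {r^3, r^9} -> 4, {r^4, r^8} -> 1, {r^5, r^7} -> 1, {s, sr^2, ...} -> 0, {sr, sr^3, ...} -> 0.
Now take the inner product of this character with each irreducible chi from the table, <chi_8*chi_8, chi> = (1/24) sum_C |C| (chi_8*chi_8)(C) conj(chi(C)):
  <chi_8*chi_8, chi_1> = (1/24)[1*(4)*conj(1) + 1*(4)*conj(1) + 2*(1)*conj(1) + 2*(1)*conj(1) + 2*(4)*conj(1) + 2*(1)*conj(1) + 2*(1)*conj(1) + 6*(0)*conj(1) + 6*(0)*conj(1)]
      = (1/24)[(4) + (4) + (2) + (2) + (8) + (2) + (2) + (0) + (0)] = 24/24 = 1
  <chi_8*chi_8, chi_2> = (1/24)[1*(4)*conj(1) + 1*(4)*conj(1) + 2*(1)*conj(1) + 2*(1)*conj(1) + 2*(4)*conj(1) + 2*(1)*conj(1) + 2*(1)*conj(1) + 6*(0)*conj(-1) + 6*(0)*conj(-1)]
      = (1/24)[(4) + (4) + (2) + (2) + (8) + (2) + (2) + (0) + (0)] = 24/24 = 1
  <chi_8*chi_8, chi_3> = (1/24)[1*(4)*conj(1) + 1*(4)*conj(1) + 2*(1)*conj(-1) + 2*(1)*conj(1) + 2*(4)*conj(-1) + 2*(1)*conj(1) + 2*(1)*conj(-1) + 6*(0)*conj(1) + 6*(0)*conj(-1)]
      = (1/24)[(4) + (4) + (-2) + (2) + (-8) + (2) + (-2) + (0) + (0)] = 0/24 = 0
  <chi_8*chi_8, chi_4> = (1/24)[1*(4)*conj(1) + 1*(4)*conj(1) + 2*(1)*conj(-1) + 2*(1)*conj(1) + 2*(4)*conj(-1) + 2*(1)*conj(1) + 2*(1)*conj(-1) + 6*(0)*conj(-1) + 6*(0)*conj(1)]
      = (1/24)[(4) + (4) + (-2) + (2) + (-8) + (2) + (-2) + (0) + (0)] = 0/24 = 0
  <chi_8*chi_8, chi_5> = (1/24)[1*(4)*conj(2) + 1*(4)*conj(-2) + 2*(1)*conj(sqrt(3)) + 2*(1)*conj(1) + 2*(4)*conj(0) + 2*(1)*conj(-1) + 2*(1)*conj(-sqrt(3)) + 6*(0)*conj(0) + 6*(0)*conj(0)]
      = (1/24)[(8) + (-8) + (2*sqrt(3)) + (2) + (0) + (-2) + (-2*sqrt(3)) + (0) + (0)] = 0/24 = 0
  <chi_8*chi_8, chi_6> = (1/24)[1*(4)*conj(2) + 1*(4)*conj(2) + 2*(1)*conj(1) + 2*(1)*conj(-1) + 2*(4)*conj(-2) + 2*(1)*conj(-1) + 2*(1)*conj(1) + 6*(0)*conj(0) + 6*(0)*conj(0)]
      = (1/24)[(8) + (8) + (2) + (-2) + (-16) + (-2) + (2) + (0) + (0)] = 0/24 = 0
  <chi_8*chi_8, chi_7> = (1/24)[1*(4)*conj(2) + 1*(4)*conj(-2) + 2*(1)*conj(0) + 2*(1)*conj(-2) + 2*(4)*conj(0) + 2*(1)*conj(2) + 2*(1)*conj(0) + 6*(0)*conj(0) + 6*(0)*conj(0)]
      = (1/24)[(8) + (-8) + (0) + (-4) + (0) + (4) + (0) + (0) + (0)] = 0/24 = 0
  <chi_8*chi_8, chi_8> = (1/24)[1*(4)*conj(2) + 1*(4)*conj(2) + 2*(1)*conj(-1) + 2*(1)*conj(-1) + 2*(4)*conj(2) + 2*(1)*conj(-1) + 2*(1)*conj(-1) + 6*(0)*conj(0) + 6*(0)*conj(0)]
      = (1/24)[(8) + (8) + (-2) + (-2) + (16) + (-2) + (-2) + (0) + (0)] = 24/24 = 1
  <chi_8*chi_8, chi_9> = (1/24)[1*(4)*conj(2) + 1*(4)*conj(-2) + 2*(1)*conj(-sqrt(3)) + 2*(1)*conj(1) + 2*(4)*conj(0) + 2*(1)*conj(-1) + 2*(1)*conj(sqrt(3)) + 6*(0)*conj(0) + 6*(0)*conj(0)]
      = (1/24)[(8) + (-8) + (-2*sqrt(3)) + (2) + (0) + (-2) + (2*sqrt(3)) + (0) + (0)] = 0/24 = 0
Hence the multiplicities are chi_1: 1, chi_2: 1, chi_8: 1. Dimension check: dim(chi_8)*dim(chi_8) = 2*2 = 4 and sum (mult * dim) = 1*1 + 1*1 + 1*2 = 4.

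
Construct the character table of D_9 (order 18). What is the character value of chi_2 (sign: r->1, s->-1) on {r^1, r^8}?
Conjugacy classes: {e} of size 1, {r^1, r^8} of size 2, {r^2, r^7} of size 2, {r^3, r^6} of size 2, {r^4, r^5} of size 2, {s, sr, ..., sr^8} of size 9.
Character table:
  irrep \ class              {e} (size 1)  {r^1, r^8} (size 2)  {r^2, r^7} (size 2)  {r^3, r^6} (size 2)  {r^4, r^5} (size 2)  {s, sr, ..., sr^8} (size 9)
  chi_1 (triv)               1             1                    1                    1                    1                    1                          
  chi_2 (sign: r->1, s->-1)  1             1                    1                    1                    1                    -1                         
  chi_3 (2d, j=1)            2             2*cos(2*pi/9)        2*cos(4*pi/9)        -1                   -2*cos(pi/9)         0                          
  chi_4 (2d, j=2)            2             2*cos(4*pi/9)        -2*cos(pi/9)         -1                   2*cos(2*pi/9)        0                          
  chi_5 (2d, j=3)            2             -1                   -1                   2                    -1                   0                          
  chi_6 (2d, j=4)            2             -2*cos(pi/9)         2*cos(2*pi/9)        -1                   2*cos(4*pi/9)        0                          

Spot check: chi_2 (sign: r->1, s->-1) on {r^1, r^8} = 1.

Derivation: D_9 has order 2*9 = 18 with 6 conjugacy classes, hence 6 irreducibles. Sum of squared dims 1 + 1 + 4 + 4 + 4 + 4 = 18 = |G|. Linear characters come from the abelianisation; the 2-dimensional irreps have character r^k -> 2*cos(2*pi*j*k/9), reflections -> 0.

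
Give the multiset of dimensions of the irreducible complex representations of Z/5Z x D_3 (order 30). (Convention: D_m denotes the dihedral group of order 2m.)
Dimensions: 1, 1, 1, 1, 1, 1, 1, 1, 1, 1, 2, 2, 2, 2, 2

Details: There are 15 irreducibles (= number of conjugacy classes). Their dimensions d_i satisfy sum d_i^2 = |G| = 30: 1 + 1 + 1 + 1 + 1 + 1 + 1 + 1 + 1 + 1 + 4 + 4 + 4 + 4 + 4 = 30. (For the product with Z/5Z: each of the 5 1-dim characters of Z/5Z tensors with each irrep of D_3, giving 5 copies of each D_3-dimension.)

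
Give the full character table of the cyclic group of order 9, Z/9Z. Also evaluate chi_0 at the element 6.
Character table of Z/9Z (irreps indexed chi_0,...,chi_8 with chi_k(m) = zeta_9^(k*m), zeta_9 = exp(2*pi*i/9)):
  irrep \ class  {0} (size 1)  {1} (size 1)    {2} (size 1)    {3} (size 1)    {4} (size 1)    {5} (size 1)    {6} (size 1)    {7} (size 1)    {8} (size 1)  
  chi_0          1             1               1               1               1               1               1               1               1             
  chi_1          1             exp(2*I*pi/9)   exp(4*I*pi/9)   exp(2*I*pi/3)   exp(8*I*pi/9)   exp(-8*I*pi/9)  exp(-2*I*pi/3)  exp(-4*I*pi/9)  exp(-2*I*pi/9)
  chi_2          1             exp(4*I*pi/9)   exp(8*I*pi/9)   exp(-2*I*pi/3)  exp(-2*I*pi/9)  exp(2*I*pi/9)   exp(2*I*pi/3)   exp(-8*I*pi/9)  exp(-4*I*pi/9)
  chi_3          1             exp(2*I*pi/3)   exp(-2*I*pi/3)  1               exp(2*I*pi/3)   exp(-2*I*pi/3)  1               exp(2*I*pi/3)   exp(-2*I*pi/3)
  chi_4          1             exp(8*I*pi/9)   exp(-2*I*pi/9)  exp(2*I*pi/3)   exp(-4*I*pi/9)  exp(4*I*pi/9)   exp(-2*I*pi/3)  exp(2*I*pi/9)   exp(-8*I*pi/9)
  chi_5          1             exp(-8*I*pi/9)  exp(2*I*pi/9)   exp(-2*I*pi/3)  exp(4*I*pi/9)   exp(-4*I*pi/9)  exp(2*I*pi/3)   exp(-2*I*pi/9)  exp(8*I*pi/9) 
  chi_6          1             exp(-2*I*pi/3)  exp(2*I*pi/3)   1               exp(-2*I*pi/3)  exp(2*I*pi/3)   1               exp(-2*I*pi/3)  exp(2*I*pi/3) 
  chi_7          1             exp(-4*I*pi/9)  exp(-8*I*pi/9)  exp(2*I*pi/3)   exp(2*I*pi/9)   exp(-2*I*pi/9)  exp(-2*I*pi/3)  exp(8*I*pi/9)   exp(4*I*pi/9) 
  chi_8          1             exp(-2*I*pi/9)  exp(-4*I*pi/9)  exp(-2*I*pi/3)  exp(-8*I*pi/9)  exp(8*I*pi/9)   exp(2*I*pi/3)   exp(4*I*pi/9)   exp(2*I*pi/9) 

Spot check: chi_0(6) = zeta_9^(0*6) = zeta_9^0 = 1.

Working: Z/9Z is abelian, so all 9 irreducible complex representations are 1-dimensional. They are given by chi_k(m) = zeta_9^(k*m) for k = 0,...,8. Row orthogonality: sum_m chi_k(m) conj(chi_l(m)) = 9 * [k = l].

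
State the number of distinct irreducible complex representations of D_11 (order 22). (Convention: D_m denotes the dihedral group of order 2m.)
7

Justification: The number of irreducible complex representations of a finite group equals its number of conjugacy classes. D_11 has 7 conjugacy classes ((n+3)/2 for n odd), so D_11 (order 22) has exactly 7 irreducible complex representations.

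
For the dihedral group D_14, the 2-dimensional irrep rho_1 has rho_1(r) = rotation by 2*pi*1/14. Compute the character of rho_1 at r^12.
chi_{rho_1}(r^12) = 2*cos(2*pi*1*12/14) = 2*cos(2*pi/7)

Details: rho_1(r^12) is rotation by angle 2*pi*1*12/14, whose trace is 2*cos(2*pi*1*12/14) = 2*cos(2*pi/7).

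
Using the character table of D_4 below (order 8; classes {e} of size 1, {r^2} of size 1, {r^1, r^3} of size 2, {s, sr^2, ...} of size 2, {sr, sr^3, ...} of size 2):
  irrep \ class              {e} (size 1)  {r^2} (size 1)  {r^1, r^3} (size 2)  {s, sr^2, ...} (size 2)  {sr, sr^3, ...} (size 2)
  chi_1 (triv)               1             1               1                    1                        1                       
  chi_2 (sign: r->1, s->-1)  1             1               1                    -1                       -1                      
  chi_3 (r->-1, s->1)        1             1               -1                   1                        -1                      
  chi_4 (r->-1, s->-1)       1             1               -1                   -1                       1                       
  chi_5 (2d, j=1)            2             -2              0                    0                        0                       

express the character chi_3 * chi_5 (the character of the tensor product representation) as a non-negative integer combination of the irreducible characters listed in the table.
chi_3 tensor chi_5 = chi_5 (all other irreducibles have multiplicity 0).

Working: The character of a tensor product is the pointwise product (chi_3 * chi_5)(C) = chi_3(C) * chi_5(C):
  {e}: (1)*(2), {r^2}: (1)*(-2), {r^1, r^3}: (-1)*(0), {s, sr^2, ...}: (1)*(0), {sr, sr^3, ...}: (-1)*(0)
so (chi_3 * chi_5) takes values
  {e} -> 2, {r^2} -> -2, {r^1, r^3} -> 0, {s, sr^2, ...} -> 0, {sr, sr^3, ...} -> 0.
Now take the inner product of this character with each irreducible chi from the table, <chi_3*chi_5, chi> = (1/8) sum_C |C| (chi_3*chi_5)(C) conj(chi(C)):
  <chi_3*chi_5, chi_1> = (1/8)[1*(2)*conj(1) + 1*(-2)*conj(1) + 2*(0)*conj(1) + 2*(0)*conj(1) + 2*(0)*conj(1)]
      = (1/8)[(2) + (-2) + (0) + (0) + (0)] = 0/8 = 0
  <chi_3*chi_5, chi_2> = (1/8)[1*(2)*conj(1) + 1*(-2)*conj(1) + 2*(0)*conj(1) + 2*(0)*conj(-1) + 2*(0)*conj(-1)]
      = (1/8)[(2) + (-2) + (0) + (0) + (0)] = 0/8 = 0
  <chi_3*chi_5, chi_3> = (1/8)[1*(2)*conj(1) + 1*(-2)*conj(1) + 2*(0)*conj(-1) + 2*(0)*conj(1) + 2*(0)*conj(-1)]
      = (1/8)[(2) + (-2) + (0) + (0) + (0)] = 0/8 = 0
  <chi_3*chi_5, chi_4> = (1/8)[1*(2)*conj(1) + 1*(-2)*conj(1) + 2*(0)*conj(-1) + 2*(0)*conj(-1) + 2*(0)*conj(1)]
      = (1/8)[(2) + (-2) + (0) + (0) + (0)] = 0/8 = 0
  <chi_3*chi_5, chi_5> = (1/8)[1*(2)*conj(2) + 1*(-2)*conj(-2) + 2*(0)*conj(0) + 2*(0)*conj(0) + 2*(0)*conj(0)]
      = (1/8)[(4) + (4) + (0) + (0) + (0)] = 8/8 = 1
Hence the multiplicities are chi_5: 1. Dimension check: dim(chi_3)*dim(chi_5) = 1*2 = 2 and sum (mult * dim) = 1*2 = 2.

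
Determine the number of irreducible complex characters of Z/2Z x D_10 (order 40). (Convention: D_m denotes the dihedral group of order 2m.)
16

Explanation: The number of irreducible complex representations of a finite group equals its number of conjugacy classes. For a direct product, #classes(G x H) = #classes(G) * #classes(H). Z/2Z has 2 classes (abelian), D_10 has 8 classes, so 2 * 8 = 16, so Z/2Z x D_10 (order 40) has exactly 16 irreducible complex representations.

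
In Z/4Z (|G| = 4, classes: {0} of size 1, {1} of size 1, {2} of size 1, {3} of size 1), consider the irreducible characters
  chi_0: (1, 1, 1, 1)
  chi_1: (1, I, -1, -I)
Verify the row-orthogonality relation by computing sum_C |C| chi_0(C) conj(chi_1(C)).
Sum = 0; so <chi_0, chi_1> = 0 (distinct irreducibles are orthogonal).

Compute term by term over conjugacy classes (|C| * chi_0(C) * conj(chi_1(C))):
  1*(1)*conj(1) + 1*(1)*conj(I) + 1*(1)*conj(-1) + 1*(1)*conj(-I)
  = (1) + (-I) + (-1) + (I)
  = 0.
(Exp terms are combined using exp(i*s)*conj(exp(i*t)) = exp(i*(s-t)), and sums of them are collapsed using the identity that for every m > 1 the m distinct m-th roots of unity sum to 0, e.g. 1 + exp(2*I*pi/3) + exp(-2*I*pi/3) = 0.)
Dividing by |G| = 4 gives 0/4 = 0, matching the row-orthogonality relation <chi_0, chi_1> = [chi_0 = chi_1].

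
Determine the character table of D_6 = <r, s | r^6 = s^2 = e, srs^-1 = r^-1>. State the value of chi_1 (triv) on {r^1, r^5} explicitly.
Conjugacy classes: {e} of size 1, {r^3} of size 1, {r^1, r^5} of size 2, {r^2, r^4} of size 2, {s, sr^2, ...} of size 3, {sr, sr^3, ...} of size 3.
Character table:
  irrep \ class              {e} (size 1)  {r^3} (size 1)  {r^1, r^5} (size 2)  {r^2, r^4} (size 2)  {s, sr^2, ...} (size 3)  {sr, sr^3, ...} (size 3)
  chi_1 (triv)               1             1               1                    1                    1                        1                       
  chi_2 (sign: r->1, s->-1)  1             1               1                    1                    -1                       -1                      
  chi_3 (r->-1, s->1)        1             -1              -1                   1                    1                        -1                      
  chi_4 (r->-1, s->-1)       1             -1              -1                   1                    -1                       1                       
  chi_5 (2d, j=1)            2             -2              1                    -1                   0                        0                       
  chi_6 (2d, j=2)            2             2               -1                   -1                   0                        0                       

Spot check: chi_1 (triv) on {r^1, r^5} = 1.

Working: D_6 has order 2*6 = 12 with 6 conjugacy classes, hence 6 irreducibles. Sum of squared dims 1 + 1 + 1 + 1 + 4 + 4 = 12 = |G|. Linear characters come from the abelianisation; the 2-dimensional irreps have character r^k -> 2*cos(2*pi*j*k/6), reflections -> 0.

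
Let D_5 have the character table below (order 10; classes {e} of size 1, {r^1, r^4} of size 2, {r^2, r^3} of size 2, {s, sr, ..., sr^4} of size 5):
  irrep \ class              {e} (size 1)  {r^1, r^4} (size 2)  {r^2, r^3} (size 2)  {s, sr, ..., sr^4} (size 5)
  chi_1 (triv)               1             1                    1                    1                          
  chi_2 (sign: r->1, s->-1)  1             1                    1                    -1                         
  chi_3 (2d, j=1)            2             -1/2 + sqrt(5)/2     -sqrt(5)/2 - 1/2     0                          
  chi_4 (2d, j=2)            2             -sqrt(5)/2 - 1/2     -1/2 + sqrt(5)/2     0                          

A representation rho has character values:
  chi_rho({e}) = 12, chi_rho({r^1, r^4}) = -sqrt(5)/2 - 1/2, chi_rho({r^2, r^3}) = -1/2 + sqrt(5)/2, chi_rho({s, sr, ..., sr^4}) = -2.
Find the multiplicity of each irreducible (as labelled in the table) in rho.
Multiplicities: chi_1: 0, chi_2: 2, chi_3: 2, chi_4: 3.

Details: Use <chi_rho, chi> = (1/|G|) sum_C |C| * chi_rho(C) * conj(chi(C)) with |G| = 10 for each irreducible chi in the table:
  <chi_rho, chi_1> = (1/10)[1*(12)*conj(1) + 2*(-sqrt(5)/2 - 1/2)*conj(1) + 2*(-1/2 + sqrt(5)/2)*conj(1) + 5*(-2)*conj(1)]
      = (1/10)[(12) + (-sqrt(5) - 1) + (-1 + sqrt(5)) + (-10)] = 0/10 = 0
  <chi_rho, chi_2> = (1/10)[1*(12)*conj(1) + 2*(-sqrt(5)/2 - 1/2)*conj(1) + 2*(-1/2 + sqrt(5)/2)*conj(1) + 5*(-2)*conj(-1)]
      = (1/10)[(12) + (-sqrt(5) - 1) + (-1 + sqrt(5)) + (10)] = 20/10 = 2
  <chi_rho, chi_3> = (1/10)[1*(12)*conj(2) + 2*(-sqrt(5)/2 - 1/2)*conj(-1/2 + sqrt(5)/2) + 2*(-1/2 + sqrt(5)/2)*conj(-sqrt(5)/2 - 1/2) + 5*(-2)*conj(0)]
      = (1/10)[(24) + (-2) + (-2) + (0)] = 20/10 = 2
  <chi_rho, chi_4> = (1/10)[1*(12)*conj(2) + 2*(-sqrt(5)/2 - 1/2)*conj(-sqrt(5)/2 - 1/2) + 2*(-1/2 + sqrt(5)/2)*conj(-1/2 + sqrt(5)/2) + 5*(-2)*conj(0)]
      = (1/10)[(24) + (sqrt(5) + 3) + (3 - sqrt(5)) + (0)] = 30/10 = 3
Dimension check: dim(rho) = sum (mult * dim) = 0*1 + 2*1 + 2*2 + 3*2 = 12 = chi_rho(e) = 12.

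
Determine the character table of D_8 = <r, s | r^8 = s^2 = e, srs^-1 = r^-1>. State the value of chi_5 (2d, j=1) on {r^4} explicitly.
Conjugacy classes: {e} of size 1, {r^4} of size 1, {r^1, r^7} of size 2, {r^2, r^6} of size 2, {r^3, r^5} of size 2, {s, sr^2, ...} of size 4, {sr, sr^3, ...} of size 4.
Character table:
  irrep \ class              {e} (size 1)  {r^4} (size 1)  {r^1, r^7} (size 2)  {r^2, r^6} (size 2)  {r^3, r^5} (size 2)  {s, sr^2, ...} (size 4)  {sr, sr^3, ...} (size 4)
  chi_1 (triv)               1             1               1                    1                    1                    1                        1                       
  chi_2 (sign: r->1, s->-1)  1             1               1                    1                    1                    -1                       -1                      
  chi_3 (r->-1, s->1)        1             1               -1                   1                    -1                   1                        -1                      
  chi_4 (r->-1, s->-1)       1             1               -1                   1                    -1                   -1                       1                       
  chi_5 (2d, j=1)            2             -2              sqrt(2)              0                    -sqrt(2)             0                        0                       
  chi_6 (2d, j=2)            2             2               0                    -2                   0                    0                        0                       
  chi_7 (2d, j=3)            2             -2              -sqrt(2)             0                    sqrt(2)              0                        0                       

Spot check: chi_5 (2d, j=1) on {r^4} = -2.

D_8 has order 2*8 = 16 with 7 conjugacy classes, hence 7 irreducibles. Sum of squared dims 1 + 1 + 1 + 1 + 4 + 4 + 4 = 16 = |G|. Linear characters come from the abelianisation; the 2-dimensional irreps have character r^k -> 2*cos(2*pi*j*k/8), reflections -> 0.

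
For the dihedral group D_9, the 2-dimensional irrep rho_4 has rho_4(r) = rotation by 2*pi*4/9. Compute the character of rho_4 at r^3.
chi_{rho_4}(r^3) = 2*cos(2*pi*4*3/9) = -1

Justification: rho_4(r^3) is rotation by angle 2*pi*4*3/9, whose trace is 2*cos(2*pi*4*3/9) = -1.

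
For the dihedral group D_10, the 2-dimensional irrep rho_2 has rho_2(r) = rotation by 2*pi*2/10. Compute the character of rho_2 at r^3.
chi_{rho_2}(r^3) = 2*cos(2*pi*2*3/10) = -sqrt(5)/2 - 1/2

Working: rho_2(r^3) is rotation by angle 2*pi*2*3/10, whose trace is 2*cos(2*pi*2*3/10) = -sqrt(5)/2 - 1/2.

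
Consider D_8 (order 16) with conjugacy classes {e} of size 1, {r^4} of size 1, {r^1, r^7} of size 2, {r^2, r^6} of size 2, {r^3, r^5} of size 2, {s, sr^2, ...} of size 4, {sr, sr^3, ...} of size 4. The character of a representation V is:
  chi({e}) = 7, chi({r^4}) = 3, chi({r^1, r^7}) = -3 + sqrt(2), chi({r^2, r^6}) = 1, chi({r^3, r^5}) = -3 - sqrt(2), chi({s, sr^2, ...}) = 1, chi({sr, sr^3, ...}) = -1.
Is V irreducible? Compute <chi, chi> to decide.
Not irreducible (reducible): <chi, chi> = 7 > 1.

Proof sketch: <chi, chi> = (1/|G|) sum_C |C| * |chi(C)|^2 = (1/16)[1*|7|^2 + 1*|3|^2 + 2*|-3 + sqrt(2)|^2 + 2*|1|^2 + 2*|-3 - sqrt(2)|^2 + 4*|1|^2 + 4*|-1|^2]
  = (1/16)[(49) + (9) + (22 - 12*sqrt(2)) + (2) + (12*sqrt(2) + 22) + (4) + (4)] = 112/16 = 7.
A character is irreducible iff <chi, chi> = 1, so this representation is reducible.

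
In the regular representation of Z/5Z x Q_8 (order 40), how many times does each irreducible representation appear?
Each irreducible V_i of dimension d_i appears with multiplicity d_i, i.e. rho_reg = (direct sum over all irreducibles V_i) d_i V_i. The irreducible dimensions for Z/5Z x Q_8 are 1, 1, 1, 1, 1, 1, 1, 1, 1, 1, 1, 1, 1, 1, 1, 1, 1, 1, 1, 1, 2, 2, 2, 2, 2: 20 irreducibles of dimension 1, each with multiplicity 1; 5 irreducibles of dimension 2, each with multiplicity 2. Total dimension 20*1*1 + 5*2*2 = 40 = |G|.

Solution. General theorem: in the regular representation of a finite group G, each irreducible appears with multiplicity equal to its dimension. Check: dim(rho_reg) = sum d_i^2 = 1 + 1 + 1 + 1 + 1 + 1 + 1 + 1 + 1 + 1 + 1 + 1 + 1 + 1 + 1 + 1 + 1 + 1 + 1 + 1 + 4 + 4 + 4 + 4 + 4 = 40 = |G|.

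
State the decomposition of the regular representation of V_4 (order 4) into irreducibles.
Each irreducible V_i of dimension d_i appears with multiplicity d_i, i.e. rho_reg = (direct sum over all irreducibles V_i) d_i V_i. The irreducible dimensions for V_4 are 1, 1, 1, 1: 4 irreducibles of dimension 1, each with multiplicity 1. Total dimension 4*1*1 = 4 = |G|.

Working: General theorem: in the regular representation of a finite group G, each irreducible appears with multiplicity equal to its dimension. Check: dim(rho_reg) = sum d_i^2 = 1 + 1 + 1 + 1 = 4 = |G|.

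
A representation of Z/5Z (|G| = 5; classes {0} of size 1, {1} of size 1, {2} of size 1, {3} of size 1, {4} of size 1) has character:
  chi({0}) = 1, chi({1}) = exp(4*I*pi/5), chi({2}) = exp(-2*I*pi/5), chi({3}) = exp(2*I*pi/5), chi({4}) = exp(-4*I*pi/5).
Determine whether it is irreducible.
Irreducible: <chi, chi> = 1.

Derivation: <chi, chi> = (1/|G|) sum_C |C| * |chi(C)|^2 = (1/5)[1*|1|^2 + 1*|exp(4*I*pi/5)|^2 + 1*|exp(-2*I*pi/5)|^2 + 1*|exp(2*I*pi/5)|^2 + 1*|exp(-4*I*pi/5)|^2]
  = (1/5)[(1) + (1) + (1) + (1) + (1)] = 5/5 = 1.
(Exp terms are combined using exp(i*s)*conj(exp(i*t)) = exp(i*(s-t)), and sums of them are collapsed using the identity that for every m > 1 the m distinct m-th roots of unity sum to 0, e.g. 1 + exp(2*I*pi/3) + exp(-2*I*pi/3) = 0.)
A character is irreducible iff <chi, chi> = 1, so this representation is irreducible.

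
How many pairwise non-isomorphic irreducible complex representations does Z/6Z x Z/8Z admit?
48

Why: The number of irreducible complex representations of a finite group equals its number of conjugacy classes. Z/6Z x Z/8Z is abelian of order 48, so every element is its own conjugacy class: 48 classes, so Z/6Z x Z/8Z (order 48) has exactly 48 irreducible complex representations.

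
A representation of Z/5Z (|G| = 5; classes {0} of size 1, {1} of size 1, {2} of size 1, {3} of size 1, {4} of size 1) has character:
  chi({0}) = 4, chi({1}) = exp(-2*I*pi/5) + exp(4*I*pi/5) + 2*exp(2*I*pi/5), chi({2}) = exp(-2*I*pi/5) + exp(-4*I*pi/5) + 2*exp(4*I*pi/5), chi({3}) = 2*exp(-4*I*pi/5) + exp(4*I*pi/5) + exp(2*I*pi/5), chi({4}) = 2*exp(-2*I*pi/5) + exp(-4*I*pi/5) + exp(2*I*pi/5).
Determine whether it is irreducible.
Not irreducible (reducible): <chi, chi> = 6 > 1.

Details: <chi, chi> = (1/|G|) sum_C |C| * |chi(C)|^2 = (1/5)[1*|4|^2 + 1*|exp(-2*I*pi/5) + exp(4*I*pi/5) + 2*exp(2*I*pi/5)|^2 + 1*|exp(-2*I*pi/5) + exp(-4*I*pi/5) + 2*exp(4*I*pi/5)|^2 + 1*|2*exp(-4*I*pi/5) + exp(4*I*pi/5) + exp(2*I*pi/5)|^2 + 1*|2*exp(-2*I*pi/5) + exp(-4*I*pi/5) + exp(2*I*pi/5)|^2]
  = (1/5)[(16) + (6 + 2*exp(-2*I*pi/5) + 3*exp(-4*I*pi/5) + 3*exp(4*I*pi/5) + 2*exp(2*I*pi/5)) + (6 + 3*exp(-2*I*pi/5) + 2*exp(-4*I*pi/5) + 2*exp(4*I*pi/5) + 3*exp(2*I*pi/5)) + (6 + 3*exp(-2*I*pi/5) + 2*exp(-4*I*pi/5) + 2*exp(4*I*pi/5) + 3*exp(2*I*pi/5)) + (6 + 2*exp(-2*I*pi/5) + 3*exp(-4*I*pi/5) + 3*exp(4*I*pi/5) + 2*exp(2*I*pi/5))] = 30/5 = 6.
(Exp terms are combined using exp(i*s)*conj(exp(i*t)) = exp(i*(s-t)), and sums of them are collapsed using the identity that for every m > 1 the m distinct m-th roots of unity sum to 0, e.g. 1 + exp(2*I*pi/3) + exp(-2*I*pi/3) = 0.)
A character is irreducible iff <chi, chi> = 1, so this representation is reducible.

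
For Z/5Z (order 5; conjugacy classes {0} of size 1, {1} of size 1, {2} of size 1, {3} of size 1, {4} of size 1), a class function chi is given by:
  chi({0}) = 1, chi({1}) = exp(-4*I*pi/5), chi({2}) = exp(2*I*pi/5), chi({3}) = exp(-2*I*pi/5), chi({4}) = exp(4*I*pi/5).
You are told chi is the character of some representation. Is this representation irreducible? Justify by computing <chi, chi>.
Irreducible: <chi, chi> = 1.

Working: <chi, chi> = (1/|G|) sum_C |C| * |chi(C)|^2 = (1/5)[1*|1|^2 + 1*|exp(-4*I*pi/5)|^2 + 1*|exp(2*I*pi/5)|^2 + 1*|exp(-2*I*pi/5)|^2 + 1*|exp(4*I*pi/5)|^2]
  = (1/5)[(1) + (1) + (1) + (1) + (1)] = 5/5 = 1.
(Exp terms are combined using exp(i*s)*conj(exp(i*t)) = exp(i*(s-t)), and sums of them are collapsed using the identity that for every m > 1 the m distinct m-th roots of unity sum to 0, e.g. 1 + exp(2*I*pi/3) + exp(-2*I*pi/3) = 0.)
A character is irreducible iff <chi, chi> = 1, so this representation is irreducible.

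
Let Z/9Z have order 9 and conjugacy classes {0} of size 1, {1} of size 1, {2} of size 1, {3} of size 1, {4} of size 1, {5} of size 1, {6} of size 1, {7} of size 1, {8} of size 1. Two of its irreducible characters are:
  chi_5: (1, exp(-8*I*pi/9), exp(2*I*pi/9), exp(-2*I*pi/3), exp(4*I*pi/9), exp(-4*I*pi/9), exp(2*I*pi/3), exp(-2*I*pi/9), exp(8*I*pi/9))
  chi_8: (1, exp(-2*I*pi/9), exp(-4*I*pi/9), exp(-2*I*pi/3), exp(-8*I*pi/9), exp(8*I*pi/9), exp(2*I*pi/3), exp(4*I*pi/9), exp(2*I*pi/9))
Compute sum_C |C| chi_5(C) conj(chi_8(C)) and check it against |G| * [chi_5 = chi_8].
Sum = 0; so <chi_5, chi_8> = 0 (distinct irreducibles are orthogonal).

Why: Compute term by term over conjugacy classes (|C| * chi_5(C) * conj(chi_8(C))):
  1*(1)*conj(1) + 1*(exp(-8*I*pi/9))*conj(exp(-2*I*pi/9)) + 1*(exp(2*I*pi/9))*conj(exp(-4*I*pi/9)) + 1*(exp(-2*I*pi/3))*conj(exp(-2*I*pi/3)) + 1*(exp(4*I*pi/9))*conj(exp(-8*I*pi/9)) + 1*(exp(-4*I*pi/9))*conj(exp(8*I*pi/9)) + 1*(exp(2*I*pi/3))*conj(exp(2*I*pi/3)) + 1*(exp(-2*I*pi/9))*conj(exp(4*I*pi/9)) + 1*(exp(8*I*pi/9))*conj(exp(2*I*pi/9))
  = (1) + (exp(-2*I*pi/3)) + (exp(2*I*pi/3)) + (1) + (exp(-2*I*pi/3)) + (exp(2*I*pi/3)) + (1) + (exp(-2*I*pi/3)) + (exp(2*I*pi/3))
  = 0.
(Exp terms are combined using exp(i*s)*conj(exp(i*t)) = exp(i*(s-t)), and sums of them are collapsed using the identity that for every m > 1 the m distinct m-th roots of unity sum to 0, e.g. 1 + exp(2*I*pi/3) + exp(-2*I*pi/3) = 0.)
Dividing by |G| = 9 gives 0/9 = 0, matching the row-orthogonality relation <chi_5, chi_8> = [chi_5 = chi_8].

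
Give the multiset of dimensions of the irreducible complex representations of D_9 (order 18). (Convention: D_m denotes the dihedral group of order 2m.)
Dimensions: 1, 1, 2, 2, 2, 2

Reasoning: There are 6 irreducibles (= number of conjugacy classes). Their dimensions d_i satisfy sum d_i^2 = |G| = 18: 1 + 1 + 4 + 4 + 4 + 4 = 18.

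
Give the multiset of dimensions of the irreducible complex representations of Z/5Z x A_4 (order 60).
Dimensions: 1, 1, 1, 1, 1, 1, 1, 1, 1, 1, 1, 1, 1, 1, 1, 3, 3, 3, 3, 3

Explanation: There are 20 irreducibles (= number of conjugacy classes). Their dimensions d_i satisfy sum d_i^2 = |G| = 60: 1 + 1 + 1 + 1 + 1 + 1 + 1 + 1 + 1 + 1 + 1 + 1 + 1 + 1 + 1 + 9 + 9 + 9 + 9 + 9 = 60. (For the product with Z/5Z: each of the 5 1-dim characters of Z/5Z tensors with each irrep of A_4, giving 5 copies of each A_4-dimension.)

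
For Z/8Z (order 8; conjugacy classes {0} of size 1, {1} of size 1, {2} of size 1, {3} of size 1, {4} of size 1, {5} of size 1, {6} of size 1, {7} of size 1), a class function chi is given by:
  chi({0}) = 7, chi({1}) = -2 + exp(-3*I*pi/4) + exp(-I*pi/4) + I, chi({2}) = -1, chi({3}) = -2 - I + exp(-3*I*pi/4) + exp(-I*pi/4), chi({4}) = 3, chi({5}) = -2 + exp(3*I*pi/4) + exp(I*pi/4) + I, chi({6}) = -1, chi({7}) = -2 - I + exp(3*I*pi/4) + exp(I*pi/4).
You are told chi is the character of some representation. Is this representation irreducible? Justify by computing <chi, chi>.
Not irreducible (reducible): <chi, chi> = 11 > 1.

Explanation: <chi, chi> = (1/|G|) sum_C |C| * |chi(C)|^2 = (1/8)[1*|7|^2 + 1*|-2 + exp(-3*I*pi/4) + exp(-I*pi/4) + I|^2 + 1*|-1|^2 + 1*|-2 - I + exp(-3*I*pi/4) + exp(-I*pi/4)|^2 + 1*|3|^2 + 1*|-2 + exp(3*I*pi/4) + exp(I*pi/4) + I|^2 + 1*|-1|^2 + 1*|-2 - I + exp(3*I*pi/4) + exp(I*pi/4)|^2]
  = (1/8)[(49) + (7 - 3*exp(I*pi/4) - exp(3*I*pi/4) - exp(-3*I*pi/4) - 3*exp(-I*pi/4)) + (1) + (7 - 3*exp(3*I*pi/4) - exp(I*pi/4) - exp(-I*pi/4) - 3*exp(-3*I*pi/4)) + (9) + (7 - 3*exp(3*I*pi/4) - exp(I*pi/4) - exp(-I*pi/4) - 3*exp(-3*I*pi/4)) + (1) + (7 - 3*exp(I*pi/4) - exp(3*I*pi/4) - exp(-3*I*pi/4) - 3*exp(-I*pi/4))] = 88/8 = 11.
(Exp terms are combined using exp(i*s)*conj(exp(i*t)) = exp(i*(s-t)), and sums of them are collapsed using the identity that for every m > 1 the m distinct m-th roots of unity sum to 0, e.g. 1 + exp(2*I*pi/3) + exp(-2*I*pi/3) = 0.)
A character is irreducible iff <chi, chi> = 1, so this representation is reducible.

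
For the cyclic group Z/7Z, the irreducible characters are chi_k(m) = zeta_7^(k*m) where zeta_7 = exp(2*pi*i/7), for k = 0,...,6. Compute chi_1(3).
chi_1(3) = zeta_7^3 = exp(6*I*pi/7)

Working: chi_1(3) = zeta_7^(1*3) = zeta_7^3. Since zeta_7^7 = 1, this equals zeta_7^3 = exp(2*pi*i*3/7) = exp(6*I*pi/7).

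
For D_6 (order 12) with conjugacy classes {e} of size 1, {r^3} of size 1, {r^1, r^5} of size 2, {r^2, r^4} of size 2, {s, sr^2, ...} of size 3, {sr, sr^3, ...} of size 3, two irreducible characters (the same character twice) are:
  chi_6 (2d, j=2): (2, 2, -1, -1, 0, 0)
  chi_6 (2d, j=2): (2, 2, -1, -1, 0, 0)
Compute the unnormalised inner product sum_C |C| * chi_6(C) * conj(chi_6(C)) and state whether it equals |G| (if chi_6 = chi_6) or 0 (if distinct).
Sum = 12 = |G| = 12; so <chi_6, chi_6> = 1 (norm-1 confirms irreducibility).

Working: Compute term by term over conjugacy classes (|C| * chi_6(C) * conj(chi_6(C))):
  1*(2)*conj(2) + 1*(2)*conj(2) + 2*(-1)*conj(-1) + 2*(-1)*conj(-1) + 3*(0)*conj(0) + 3*(0)*conj(0)
  = (4) + (4) + (2) + (2) + (0) + (0)
  = 12.
Dividing by |G| = 12 gives 12/12 = 1, matching the row-orthogonality relation <chi_6, chi_6> = [chi_6 = chi_6].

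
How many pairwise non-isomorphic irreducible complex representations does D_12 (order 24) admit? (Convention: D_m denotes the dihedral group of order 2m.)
9

Why: The number of irreducible complex representations of a finite group equals its number of conjugacy classes. D_12 has 9 conjugacy classes (n/2 + 3 for n even), so D_12 (order 24) has exactly 9 irreducible complex representations.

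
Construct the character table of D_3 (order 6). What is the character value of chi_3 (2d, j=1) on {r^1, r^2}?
Conjugacy classes: {e} of size 1, {r^1, r^2} of size 2, {s, sr, ..., sr^2} of size 3.
Character table:
  irrep \ class              {e} (size 1)  {r^1, r^2} (size 2)  {s, sr, ..., sr^2} (size 3)
  chi_1 (triv)               1             1                    1                          
  chi_2 (sign: r->1, s->-1)  1             1                    -1                         
  chi_3 (2d, j=1)            2             -1                   0                          

Spot check: chi_3 (2d, j=1) on {r^1, r^2} = -1.

Reasoning: D_3 has order 2*3 = 6 with 3 conjugacy classes, hence 3 irreducibles. Sum of squared dims 1 + 1 + 4 = 6 = |G|. Linear characters come from the abelianisation; the 2-dimensional irreps have character r^k -> 2*cos(2*pi*j*k/3), reflections -> 0.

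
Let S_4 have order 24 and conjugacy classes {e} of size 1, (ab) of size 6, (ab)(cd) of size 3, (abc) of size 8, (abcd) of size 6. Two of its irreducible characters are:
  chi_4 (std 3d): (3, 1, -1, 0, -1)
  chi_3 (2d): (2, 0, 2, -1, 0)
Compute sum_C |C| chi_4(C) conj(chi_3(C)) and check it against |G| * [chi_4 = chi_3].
Sum = 0; so <chi_4, chi_3> = 0 (distinct irreducibles are orthogonal).

Details: Compute term by term over conjugacy classes (|C| * chi_4(C) * conj(chi_3(C))):
  1*(3)*conj(2) + 6*(1)*conj(0) + 3*(-1)*conj(2) + 8*(0)*conj(-1) + 6*(-1)*conj(0)
  = (6) + (0) + (-6) + (0) + (0)
  = 0.
Dividing by |G| = 24 gives 0/24 = 0, matching the row-orthogonality relation <chi_4, chi_3> = [chi_4 = chi_3].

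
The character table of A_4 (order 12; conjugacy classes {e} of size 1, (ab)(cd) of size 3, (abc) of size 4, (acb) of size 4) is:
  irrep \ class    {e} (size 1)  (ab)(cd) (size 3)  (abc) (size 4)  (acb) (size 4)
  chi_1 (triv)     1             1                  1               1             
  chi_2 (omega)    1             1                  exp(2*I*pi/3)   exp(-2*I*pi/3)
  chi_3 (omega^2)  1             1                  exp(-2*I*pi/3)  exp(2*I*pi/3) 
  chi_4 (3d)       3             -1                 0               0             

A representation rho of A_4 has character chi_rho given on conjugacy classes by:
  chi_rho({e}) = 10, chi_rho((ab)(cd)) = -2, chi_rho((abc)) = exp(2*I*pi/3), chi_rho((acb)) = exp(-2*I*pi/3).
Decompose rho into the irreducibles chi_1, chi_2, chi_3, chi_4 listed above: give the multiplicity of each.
Multiplicities: chi_1: 0, chi_2: 1, chi_3: 0, chi_4: 3.

Reasoning: Use <chi_rho, chi> = (1/|G|) sum_C |C| * chi_rho(C) * conj(chi(C)) with |G| = 12 for each irreducible chi in the table:
  <chi_rho, chi_1> = (1/12)[1*(10)*conj(1) + 3*(-2)*conj(1) + 4*(exp(2*I*pi/3))*conj(1) + 4*(exp(-2*I*pi/3))*conj(1)]
      = (1/12)[(10) + (-6) + (4*exp(2*I*pi/3)) + (4*exp(-2*I*pi/3))] = 0/12 = 0
  <chi_rho, chi_2> = (1/12)[1*(10)*conj(1) + 3*(-2)*conj(1) + 4*(exp(2*I*pi/3))*conj(exp(2*I*pi/3)) + 4*(exp(-2*I*pi/3))*conj(exp(-2*I*pi/3))]
      = (1/12)[(10) + (-6) + (4) + (4)] = 12/12 = 1
  <chi_rho, chi_3> = (1/12)[1*(10)*conj(1) + 3*(-2)*conj(1) + 4*(exp(2*I*pi/3))*conj(exp(-2*I*pi/3)) + 4*(exp(-2*I*pi/3))*conj(exp(2*I*pi/3))]
      = (1/12)[(10) + (-6) + (4*exp(-2*I*pi/3)) + (4*exp(2*I*pi/3))] = 0/12 = 0
  <chi_rho, chi_4> = (1/12)[1*(10)*conj(3) + 3*(-2)*conj(-1) + 4*(exp(2*I*pi/3))*conj(0) + 4*(exp(-2*I*pi/3))*conj(0)]
      = (1/12)[(30) + (6) + (0) + (0)] = 36/12 = 3
(Exp terms are combined using exp(i*s)*conj(exp(i*t)) = exp(i*(s-t)), and sums of them are collapsed using the identity that for every m > 1 the m distinct m-th roots of unity sum to 0, e.g. 1 + exp(2*I*pi/3) + exp(-2*I*pi/3) = 0.)
Dimension check: dim(rho) = sum (mult * dim) = 0*1 + 1*1 + 0*1 + 3*3 = 10 = chi_rho(e) = 10.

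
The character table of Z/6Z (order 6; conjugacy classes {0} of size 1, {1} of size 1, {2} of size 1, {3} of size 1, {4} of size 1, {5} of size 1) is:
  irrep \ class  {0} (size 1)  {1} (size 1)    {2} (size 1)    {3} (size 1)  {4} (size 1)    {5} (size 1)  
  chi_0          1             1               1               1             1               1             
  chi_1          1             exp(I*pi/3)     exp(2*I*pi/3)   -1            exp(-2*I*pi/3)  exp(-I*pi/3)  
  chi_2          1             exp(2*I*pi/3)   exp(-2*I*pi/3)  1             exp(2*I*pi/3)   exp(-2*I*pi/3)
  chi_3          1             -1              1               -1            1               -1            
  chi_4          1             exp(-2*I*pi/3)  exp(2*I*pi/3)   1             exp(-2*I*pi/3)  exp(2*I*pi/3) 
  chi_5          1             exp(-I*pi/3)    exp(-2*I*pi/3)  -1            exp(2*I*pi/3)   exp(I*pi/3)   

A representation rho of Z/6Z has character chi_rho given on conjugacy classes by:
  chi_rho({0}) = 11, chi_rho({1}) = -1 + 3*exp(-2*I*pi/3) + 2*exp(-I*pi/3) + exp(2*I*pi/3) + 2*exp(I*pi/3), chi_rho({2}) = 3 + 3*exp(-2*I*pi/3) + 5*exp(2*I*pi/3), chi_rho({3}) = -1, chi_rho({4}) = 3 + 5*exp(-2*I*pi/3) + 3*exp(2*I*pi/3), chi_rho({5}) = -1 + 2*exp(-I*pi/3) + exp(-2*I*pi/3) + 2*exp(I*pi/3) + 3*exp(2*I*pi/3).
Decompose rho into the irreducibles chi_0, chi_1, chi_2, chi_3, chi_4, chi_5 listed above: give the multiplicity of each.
Multiplicities: chi_0: 1, chi_1: 2, chi_2: 1, chi_3: 2, chi_4: 3, chi_5: 2.

Solution. Use <chi_rho, chi> = (1/|G|) sum_C |C| * chi_rho(C) * conj(chi(C)) with |G| = 6 for each irreducible chi in the table:
  <chi_rho, chi_0> = (1/6)[1*(11)*conj(1) + 1*(-1 + 3*exp(-2*I*pi/3) + 2*exp(-I*pi/3) + exp(2*I*pi/3) + 2*exp(I*pi/3))*conj(1) + 1*(3 + 3*exp(-2*I*pi/3) + 5*exp(2*I*pi/3))*conj(1) + 1*(-1)*conj(1) + 1*(3 + 5*exp(-2*I*pi/3) + 3*exp(2*I*pi/3))*conj(1) + 1*(-1 + 2*exp(-I*pi/3) + exp(-2*I*pi/3) + 2*exp(I*pi/3) + 3*exp(2*I*pi/3))*conj(1)]
      = (1/6)[(11) + (-1 + 3*exp(-2*I*pi/3) + 2*exp(-I*pi/3) + exp(2*I*pi/3) + 2*exp(I*pi/3)) + (3 + 3*exp(-2*I*pi/3) + 5*exp(2*I*pi/3)) + (-1) + (3 + 5*exp(-2*I*pi/3) + 3*exp(2*I*pi/3)) + (-1 + 2*exp(-I*pi/3) + exp(-2*I*pi/3) + 2*exp(I*pi/3) + 3*exp(2*I*pi/3))] = 6/6 = 1
  <chi_rho, chi_1> = (1/6)[1*(11)*conj(1) + 1*(-1 + 3*exp(-2*I*pi/3) + 2*exp(-I*pi/3) + exp(2*I*pi/3) + 2*exp(I*pi/3))*conj(exp(I*pi/3)) + 1*(3 + 3*exp(-2*I*pi/3) + 5*exp(2*I*pi/3))*conj(exp(2*I*pi/3)) + 1*(-1)*conj(-1) + 1*(3 + 5*exp(-2*I*pi/3) + 3*exp(2*I*pi/3))*conj(exp(-2*I*pi/3)) + 1*(-1 + 2*exp(-I*pi/3) + exp(-2*I*pi/3) + 2*exp(I*pi/3) + 3*exp(2*I*pi/3))*conj(exp(-I*pi/3))]
      = (1/6)[(11) + (-2) + (2) + (1) + (2) + (-2)] = 12/6 = 2
  <chi_rho, chi_2> = (1/6)[1*(11)*conj(1) + 1*(-1 + 3*exp(-2*I*pi/3) + 2*exp(-I*pi/3) + exp(2*I*pi/3) + 2*exp(I*pi/3))*conj(exp(2*I*pi/3)) + 1*(3 + 3*exp(-2*I*pi/3) + 5*exp(2*I*pi/3))*conj(exp(-2*I*pi/3)) + 1*(-1)*conj(1) + 1*(3 + 5*exp(-2*I*pi/3) + 3*exp(2*I*pi/3))*conj(exp(2*I*pi/3)) + 1*(-1 + 2*exp(-I*pi/3) + exp(-2*I*pi/3) + 2*exp(I*pi/3) + 3*exp(2*I*pi/3))*conj(exp(-2*I*pi/3))]
      = (1/6)[(11) + (-1 + 2*exp(-I*pi/3) - exp(-2*I*pi/3) + 3*exp(2*I*pi/3)) + (3 + 5*exp(-2*I*pi/3) + 3*exp(2*I*pi/3)) + (-1) + (3 + 3*exp(-2*I*pi/3) + 5*exp(2*I*pi/3)) + (-1 + 3*exp(-2*I*pi/3) - exp(2*I*pi/3) + 2*exp(I*pi/3))] = 6/6 = 1
  <chi_rho, chi_3> = (1/6)[1*(11)*conj(1) + 1*(-1 + 3*exp(-2*I*pi/3) + 2*exp(-I*pi/3) + exp(2*I*pi/3) + 2*exp(I*pi/3))*conj(-1) + 1*(3 + 3*exp(-2*I*pi/3) + 5*exp(2*I*pi/3))*conj(1) + 1*(-1)*conj(-1) + 1*(3 + 5*exp(-2*I*pi/3) + 3*exp(2*I*pi/3))*conj(1) + 1*(-1 + 2*exp(-I*pi/3) + exp(-2*I*pi/3) + 2*exp(I*pi/3) + 3*exp(2*I*pi/3))*conj(-1)]
      = (1/6)[(11) + (1 - 2*exp(I*pi/3) - exp(2*I*pi/3) - 2*exp(-I*pi/3) - 3*exp(-2*I*pi/3)) + (3 + 3*exp(-2*I*pi/3) + 5*exp(2*I*pi/3)) + (1) + (3 + 5*exp(-2*I*pi/3) + 3*exp(2*I*pi/3)) + (1 - 3*exp(2*I*pi/3) - 2*exp(I*pi/3) - exp(-2*I*pi/3) - 2*exp(-I*pi/3))] = 12/6 = 2
  <chi_rho, chi_4> = (1/6)[1*(11)*conj(1) + 1*(-1 + 3*exp(-2*I*pi/3) + 2*exp(-I*pi/3) + exp(2*I*pi/3) + 2*exp(I*pi/3))*conj(exp(-2*I*pi/3)) + 1*(3 + 3*exp(-2*I*pi/3) + 5*exp(2*I*pi/3))*conj(exp(2*I*pi/3)) + 1*(-1)*conj(1) + 1*(3 + 5*exp(-2*I*pi/3) + 3*exp(2*I*pi/3))*conj(exp(-2*I*pi/3)) + 1*(-1 + 2*exp(-I*pi/3) + exp(-2*I*pi/3) + 2*exp(I*pi/3) + 3*exp(2*I*pi/3))*conj(exp(2*I*pi/3))]
      = (1/6)[(11) + (2) + (2) + (-1) + (2) + (2)] = 18/6 = 3
  <chi_rho, chi_5> = (1/6)[1*(11)*conj(1) + 1*(-1 + 3*exp(-2*I*pi/3) + 2*exp(-I*pi/3) + exp(2*I*pi/3) + 2*exp(I*pi/3))*conj(exp(-I*pi/3)) + 1*(3 + 3*exp(-2*I*pi/3) + 5*exp(2*I*pi/3))*conj(exp(-2*I*pi/3)) + 1*(-1)*conj(-1) + 1*(3 + 5*exp(-2*I*pi/3) + 3*exp(2*I*pi/3))*conj(exp(2*I*pi/3)) + 1*(-1 + 2*exp(-I*pi/3) + exp(-2*I*pi/3) + 2*exp(I*pi/3) + 3*exp(2*I*pi/3))*conj(exp(I*pi/3))]
      = (1/6)[(11) + (1 + 3*exp(-I*pi/3) - exp(I*pi/3) + 2*exp(2*I*pi/3)) + (3 + 5*exp(-2*I*pi/3) + 3*exp(2*I*pi/3)) + (1) + (3 + 3*exp(-2*I*pi/3) + 5*exp(2*I*pi/3)) + (1 + 2*exp(-2*I*pi/3) - exp(-I*pi/3) + 3*exp(I*pi/3))] = 12/6 = 2
(Exp terms are combined using exp(i*s)*conj(exp(i*t)) = exp(i*(s-t)), and sums of them are collapsed using the identity that for every m > 1 the m distinct m-th roots of unity sum to 0, e.g. 1 + exp(2*I*pi/3) + exp(-2*I*pi/3) = 0.)
Dimension check: dim(rho) = sum (mult * dim) = 1*1 + 2*1 + 1*1 + 2*1 + 3*1 + 2*1 = 11 = chi_rho(e) = 11.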